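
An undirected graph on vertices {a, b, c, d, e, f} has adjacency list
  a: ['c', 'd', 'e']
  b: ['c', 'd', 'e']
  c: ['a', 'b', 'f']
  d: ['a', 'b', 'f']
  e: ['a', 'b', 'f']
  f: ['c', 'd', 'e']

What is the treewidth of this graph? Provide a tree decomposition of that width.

Treewidth 3.
One optimal decomposition is:
Bags: B1 = {a, b, c, f}  B2 = {a, b, e, f}  B3 = {a, b, d, f}
Tree: B1–B2, B2–B3

Each bag holds 4 vertices, so the decomposition has width 3, which upper-bounds the treewidth. For the lower bound: the 4 vertex sets {b,c}, {e,f}, {a}, {d} are disjoint, each induces a connected subgraph, and every pair is joined by at least one edge of G. Contracting each set to a single vertex therefore yields K_{4} as a minor, and since treewidth is minor-monotone, tw(G) ≥ tw(K_{4}) = 3. Combining the bounds, tw(G) = 3.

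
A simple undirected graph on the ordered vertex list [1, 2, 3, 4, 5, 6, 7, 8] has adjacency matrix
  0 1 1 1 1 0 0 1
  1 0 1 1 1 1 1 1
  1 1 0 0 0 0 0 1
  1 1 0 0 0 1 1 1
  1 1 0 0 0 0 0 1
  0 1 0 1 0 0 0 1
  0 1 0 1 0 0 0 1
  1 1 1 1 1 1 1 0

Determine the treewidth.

A width-3 tree decomposition is:
Bags: B1 = {2, 4, 6, 8}  B2 = {1, 2, 4, 8}  B3 = {1, 2, 5, 8}  B4 = {1, 2, 3, 8}  B5 = {2, 4, 7, 8}
Tree: B1–B2, B2–B3, B3–B4, B2–B5
The largest bag has 4 vertices, giving width 3; this decomposition certifies tw(G) ≤ 3. Conversely, {1, 2, 3, 8} is a clique of size 4, and the vertices of any clique must share a bag in every tree decomposition; so some bag has ≥ 4 vertices and tw(G) ≥ 3. Therefore the treewidth is 3.

3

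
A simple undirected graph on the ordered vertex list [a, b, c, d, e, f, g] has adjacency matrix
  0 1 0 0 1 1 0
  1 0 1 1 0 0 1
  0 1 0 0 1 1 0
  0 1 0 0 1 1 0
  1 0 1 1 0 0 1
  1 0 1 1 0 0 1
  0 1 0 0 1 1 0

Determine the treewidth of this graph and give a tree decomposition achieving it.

Treewidth 3.
One optimal decomposition is:
Bags: B1 = {b, d, e, f}  B2 = {a, b, e, f}  B3 = {b, c, e, f}  B4 = {b, e, f, g}
Tree: B1–B2, B2–B3, B3–B4

The largest bag has 4 vertices, giving width 3; this decomposition certifies tw(G) ≤ 3. For the lower bound: the 4 vertex sets {d,e}, {a,f}, {b}, {c} are disjoint, each induces a connected subgraph, and every pair is joined by at least one edge of G. Contracting each set to a single vertex therefore yields K_{4} as a minor, and since treewidth is minor-monotone, tw(G) ≥ tw(K_{4}) = 3. Combining the bounds, tw(G) = 3.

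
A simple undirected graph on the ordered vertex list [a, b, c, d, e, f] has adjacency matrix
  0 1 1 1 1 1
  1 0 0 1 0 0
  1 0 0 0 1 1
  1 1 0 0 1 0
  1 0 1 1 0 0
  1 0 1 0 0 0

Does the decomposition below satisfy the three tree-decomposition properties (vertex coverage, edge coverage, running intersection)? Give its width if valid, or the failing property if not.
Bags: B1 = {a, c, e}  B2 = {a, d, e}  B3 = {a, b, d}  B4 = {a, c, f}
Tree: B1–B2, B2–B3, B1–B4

Vertex coverage: the bags together contain {a, b, c, d, e, f}, the full vertex set. Edge coverage: each edge of G has both endpoints in at least one bag. Running intersection: for every vertex, the bags containing it form a connected subtree. All three properties hold, so this is a valid tree decomposition of width max|bag| − 1 = 2, and hence tw(G) ≤ 2.

Yes; width 2.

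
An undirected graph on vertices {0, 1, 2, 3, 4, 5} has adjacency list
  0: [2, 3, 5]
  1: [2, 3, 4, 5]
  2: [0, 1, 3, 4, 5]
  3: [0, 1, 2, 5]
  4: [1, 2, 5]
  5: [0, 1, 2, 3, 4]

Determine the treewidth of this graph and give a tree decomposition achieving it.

Each bag holds 4 vertices, so the decomposition has width 3, which upper-bounds the treewidth. Conversely, {0, 2, 3, 5} is a clique of size 4, and the vertices of any clique must share a bag in every tree decomposition; so some bag has ≥ 4 vertices and tw(G) ≥ 3. Therefore the treewidth is 3.

Treewidth 3.
Bags: B1 = {1, 2, 3, 5}  B2 = {1, 2, 4, 5}  B3 = {0, 2, 3, 5}
Tree: B1–B2, B1–B3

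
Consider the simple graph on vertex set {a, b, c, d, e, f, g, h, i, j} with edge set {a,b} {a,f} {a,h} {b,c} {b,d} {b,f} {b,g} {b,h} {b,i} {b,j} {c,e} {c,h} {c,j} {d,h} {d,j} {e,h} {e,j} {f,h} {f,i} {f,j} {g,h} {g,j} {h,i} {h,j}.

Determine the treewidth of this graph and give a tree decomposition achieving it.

Each bag holds 4 vertices, so the decomposition has width 3, which upper-bounds the treewidth. On the other hand G contains the 4-clique {c, e, h, j}. A clique must lie in a single bag of any decomposition, so no decomposition can have width below 3. The upper and lower bounds meet at 3, so that is the treewidth.

Treewidth 3.
One optimal decomposition is:
Bags: B1 = {b, f, h, j}  B2 = {b, g, h, j}  B3 = {b, f, h, i}  B4 = {a, b, f, h}  B5 = {b, c, h, j}  B6 = {c, e, h, j}  B7 = {b, d, h, j}
Tree: B1–B2, B1–B3, B1–B4, B1–B5, B5–B6, B2–B7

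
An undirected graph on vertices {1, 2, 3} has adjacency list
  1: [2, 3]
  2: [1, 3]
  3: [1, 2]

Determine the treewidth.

2

A width-2 tree decomposition is:
Bags: B1 = {1, 2, 3}
Tree: (single bag)
With just one bag of size 3, the width is 3 − 1 = 2, so tw(G) ≤ 2. Conversely, {1, 2, 3} is a clique of size 3, and the vertices of any clique must share a bag in every tree decomposition; so some bag has ≥ 3 vertices and tw(G) ≥ 2. Therefore the treewidth is 2.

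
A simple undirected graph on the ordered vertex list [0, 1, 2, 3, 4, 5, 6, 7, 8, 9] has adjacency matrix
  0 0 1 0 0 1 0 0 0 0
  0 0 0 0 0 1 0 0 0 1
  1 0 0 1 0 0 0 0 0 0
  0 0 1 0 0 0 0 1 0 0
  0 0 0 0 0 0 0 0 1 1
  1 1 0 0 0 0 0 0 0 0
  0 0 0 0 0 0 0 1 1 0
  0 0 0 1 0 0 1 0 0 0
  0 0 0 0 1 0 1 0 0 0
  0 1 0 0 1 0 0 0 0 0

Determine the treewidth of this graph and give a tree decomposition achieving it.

Treewidth 2.
Bags: B1 = {0, 2, 3}  B2 = {0, 3, 7}  B3 = {0, 6, 7}  B4 = {0, 6, 8}  B5 = {0, 4, 8}  B6 = {0, 4, 9}  B7 = {0, 1, 9}  B8 = {0, 1, 5}
Tree: B1–B2, B2–B3, B3–B4, B4–B5, B5–B6, B6–B7, B7–B8

Every bag has size at most 3, so the width is 3 − 1 = 2 and tw(G) ≤ 2. For the lower bound, G contains the cycle 0–2–3–7–6–8–4–9–1–5–0, so G is not a forest; only forests have treewidth ≤ 1, hence tw(G) ≥ 2. Therefore the treewidth is 2.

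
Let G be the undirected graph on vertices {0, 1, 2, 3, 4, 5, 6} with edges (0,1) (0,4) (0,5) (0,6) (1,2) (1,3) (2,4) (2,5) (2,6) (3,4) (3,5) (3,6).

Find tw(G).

3

A width-3 tree decomposition is:
Bags: B1 = {0, 2, 3, 4}  B2 = {0, 2, 3, 6}  B3 = {0, 1, 2, 3}  B4 = {0, 2, 3, 5}
Tree: B1–B2, B2–B3, B3–B4
Each bag holds 4 vertices, so the decomposition has width 3, which upper-bounds the treewidth. For the lower bound: the 4 vertex sets {0,4}, {3,6}, {2}, {1} are disjoint, each induces a connected subgraph, and every pair is joined by at least one edge of G. Contracting each set to a single vertex therefore yields K_{4} as a minor, and since treewidth is minor-monotone, tw(G) ≥ tw(K_{4}) = 3. Combining the bounds, tw(G) = 3.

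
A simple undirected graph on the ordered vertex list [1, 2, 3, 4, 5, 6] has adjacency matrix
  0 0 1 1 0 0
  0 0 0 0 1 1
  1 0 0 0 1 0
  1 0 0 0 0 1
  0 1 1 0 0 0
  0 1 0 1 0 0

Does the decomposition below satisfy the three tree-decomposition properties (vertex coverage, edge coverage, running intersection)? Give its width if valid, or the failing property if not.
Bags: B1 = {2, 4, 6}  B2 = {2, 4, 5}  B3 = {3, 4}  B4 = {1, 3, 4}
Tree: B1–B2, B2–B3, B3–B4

A tree decomposition must satisfy three properties: every vertex lies in some bag; for every edge, both endpoints lie together in some bag; and for every vertex, the bags containing it form a connected subtree. Here edge (5,3) lies in no bag, so the decomposition is invalid.

No — edge (5,3) lies in no bag.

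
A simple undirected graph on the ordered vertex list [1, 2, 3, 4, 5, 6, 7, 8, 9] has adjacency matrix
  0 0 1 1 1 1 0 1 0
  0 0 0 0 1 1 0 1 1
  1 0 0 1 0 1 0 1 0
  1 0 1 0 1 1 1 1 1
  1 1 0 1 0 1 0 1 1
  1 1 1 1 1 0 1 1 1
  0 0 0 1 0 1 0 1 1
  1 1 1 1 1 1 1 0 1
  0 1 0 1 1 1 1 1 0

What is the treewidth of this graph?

4

A width-4 tree decomposition is:
Bags: B1 = {4, 5, 6, 8, 9}  B2 = {1, 4, 5, 6, 8}  B3 = {1, 3, 4, 6, 8}  B4 = {2, 5, 6, 8, 9}  B5 = {4, 6, 7, 8, 9}
Tree: B1–B2, B2–B3, B1–B4, B1–B5
Each bag holds 5 vertices, so the decomposition has width 4, which upper-bounds the treewidth. On the other hand G contains the 5-clique {2, 5, 6, 8, 9}. A clique must lie in a single bag of any decomposition, so no decomposition can have width below 4. Combining the bounds, tw(G) = 4.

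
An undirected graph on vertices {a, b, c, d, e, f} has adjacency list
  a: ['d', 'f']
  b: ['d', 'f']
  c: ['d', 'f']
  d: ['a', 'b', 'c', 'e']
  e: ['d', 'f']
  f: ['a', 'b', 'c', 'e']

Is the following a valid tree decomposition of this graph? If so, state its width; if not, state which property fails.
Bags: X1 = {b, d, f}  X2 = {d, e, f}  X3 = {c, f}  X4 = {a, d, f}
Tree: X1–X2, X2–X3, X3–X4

No — edge (d,c) lies in no bag.

A tree decomposition must satisfy three properties: every vertex lies in some bag; for every edge, both endpoints lie together in some bag; and for every vertex, the bags containing it form a connected subtree. Here edge (d,c) lies in no bag, so the decomposition is invalid.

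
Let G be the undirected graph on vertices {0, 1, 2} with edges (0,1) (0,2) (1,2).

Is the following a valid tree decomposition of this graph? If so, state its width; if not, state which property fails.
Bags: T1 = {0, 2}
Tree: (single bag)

A tree decomposition must satisfy three properties: every vertex lies in some bag; for every edge, both endpoints lie together in some bag; and for every vertex, the bags containing it form a connected subtree. Here vertex 1 appears in no bag, so the decomposition is invalid.

No — vertex 1 appears in no bag.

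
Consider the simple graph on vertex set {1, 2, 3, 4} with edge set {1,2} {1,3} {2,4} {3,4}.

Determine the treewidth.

2

A width-2 tree decomposition is:
Bags: B1 = {1, 2, 3}  B2 = {2, 3, 4}
Tree: B1–B2
Every bag has size at most 3, so the width is 3 − 1 = 2 and tw(G) ≤ 2. Since 2–1–3–4–2 is a cycle in G, G is not acyclic. Forests are exactly the graphs of treewidth ≤ 1, so tw(G) ≥ 2. Hence tw(G) = 2 exactly.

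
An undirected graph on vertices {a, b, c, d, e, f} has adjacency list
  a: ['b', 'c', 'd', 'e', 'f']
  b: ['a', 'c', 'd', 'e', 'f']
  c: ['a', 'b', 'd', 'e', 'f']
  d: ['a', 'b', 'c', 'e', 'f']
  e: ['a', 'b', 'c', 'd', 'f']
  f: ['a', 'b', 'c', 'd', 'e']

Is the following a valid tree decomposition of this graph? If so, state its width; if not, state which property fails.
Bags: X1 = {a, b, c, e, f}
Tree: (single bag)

A tree decomposition must satisfy three properties: every vertex lies in some bag; for every edge, both endpoints lie together in some bag; and for every vertex, the bags containing it form a connected subtree. Here vertex d appears in no bag, so the decomposition is invalid.

No — vertex d appears in no bag.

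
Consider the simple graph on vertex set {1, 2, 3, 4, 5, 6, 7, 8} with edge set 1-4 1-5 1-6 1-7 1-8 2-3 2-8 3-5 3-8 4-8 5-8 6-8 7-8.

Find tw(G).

A width-2 tree decomposition is:
Bags: B1 = {1, 5, 8}  B2 = {1, 7, 8}  B3 = {1, 6, 8}  B4 = {3, 5, 8}  B5 = {2, 3, 8}  B6 = {1, 4, 8}
Tree: B1–B2, B1–B3, B1–B4, B4–B5, B2–B6
The largest bag has 3 vertices, giving width 2; this decomposition certifies tw(G) ≤ 2. For the lower bound, the 3 vertices {1, 4, 8} are pairwise adjacent, and any tree decomposition puts a clique entirely inside one bag — forcing width ≥ 2. The upper and lower bounds meet at 2, so that is the treewidth.

2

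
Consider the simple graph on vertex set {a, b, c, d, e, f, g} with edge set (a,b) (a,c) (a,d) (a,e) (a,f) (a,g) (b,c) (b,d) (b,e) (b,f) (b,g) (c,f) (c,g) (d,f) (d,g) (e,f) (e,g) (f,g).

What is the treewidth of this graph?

4

A width-4 tree decomposition is:
Bags: B1 = {a, b, c, f, g}  B2 = {a, b, e, f, g}  B3 = {a, b, d, f, g}
Tree: B1–B2, B1–B3
Every bag has size at most 5, so the width is 5 − 1 = 4 and tw(G) ≤ 4. On the other hand G contains the 5-clique {a, b, d, f, g}. A clique must lie in a single bag of any decomposition, so no decomposition can have width below 4. Combining the bounds, tw(G) = 4.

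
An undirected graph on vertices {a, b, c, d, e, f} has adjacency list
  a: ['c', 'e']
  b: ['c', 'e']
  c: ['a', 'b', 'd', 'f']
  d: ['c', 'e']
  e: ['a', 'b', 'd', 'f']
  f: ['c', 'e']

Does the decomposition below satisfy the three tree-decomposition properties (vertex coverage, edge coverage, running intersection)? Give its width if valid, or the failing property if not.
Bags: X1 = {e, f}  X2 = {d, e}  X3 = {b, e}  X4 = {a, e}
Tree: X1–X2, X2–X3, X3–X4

A tree decomposition must satisfy three properties: every vertex lies in some bag; for every edge, both endpoints lie together in some bag; and for every vertex, the bags containing it form a connected subtree. Here vertex c appears in no bag, so the decomposition is invalid.

No — vertex c appears in no bag.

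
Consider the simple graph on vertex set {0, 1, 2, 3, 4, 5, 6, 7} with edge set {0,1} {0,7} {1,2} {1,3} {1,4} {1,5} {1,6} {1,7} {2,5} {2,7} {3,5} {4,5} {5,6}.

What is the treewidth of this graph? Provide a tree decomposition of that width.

The largest bag has 3 vertices, giving width 2; this decomposition certifies tw(G) ≤ 2. For the lower bound, the 3 vertices {0, 1, 7} are pairwise adjacent, and any tree decomposition puts a clique entirely inside one bag — forcing width ≥ 2. Hence tw(G) = 2 exactly.

Treewidth 2.
One such decomposition:
Bags: B1 = {1, 2, 5}  B2 = {1, 2, 7}  B3 = {1, 5, 6}  B4 = {1, 3, 5}  B5 = {0, 1, 7}  B6 = {1, 4, 5}
Tree: B1–B2, B1–B3, B3–B4, B2–B5, B4–B6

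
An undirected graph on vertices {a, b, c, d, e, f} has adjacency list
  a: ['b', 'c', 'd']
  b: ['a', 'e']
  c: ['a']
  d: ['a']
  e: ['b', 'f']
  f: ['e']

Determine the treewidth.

1

A width-1 tree decomposition is:
Bags: B1 = {b, e}  B2 = {a, b}  B3 = {e, f}  B4 = {a, c}  B5 = {a, d}
Tree: B1–B2, B1–B3, B2–B4, B2–B5
The largest bag has 2 vertices, giving width 1; this decomposition certifies tw(G) ≤ 1. Any graph with an edge has treewidth ≥ 1, and G has the edge e–b. The upper and lower bounds meet at 1, so that is the treewidth.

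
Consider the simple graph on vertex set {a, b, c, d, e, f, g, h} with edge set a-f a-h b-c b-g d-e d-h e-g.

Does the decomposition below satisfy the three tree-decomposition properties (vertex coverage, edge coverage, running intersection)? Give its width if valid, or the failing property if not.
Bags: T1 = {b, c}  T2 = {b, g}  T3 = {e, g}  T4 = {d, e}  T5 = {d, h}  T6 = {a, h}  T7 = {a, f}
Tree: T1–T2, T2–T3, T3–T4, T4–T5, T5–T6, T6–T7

Yes; width 1.

Checking the three conditions: (i) the bags cover all of {a, b, c, d, e, f, g, h}; (ii) for each edge, some bag contains both endpoints; (iii) the bags containing any fixed vertex form a subtree. All hold, so the decomposition is valid with width 2 − 1 = 1.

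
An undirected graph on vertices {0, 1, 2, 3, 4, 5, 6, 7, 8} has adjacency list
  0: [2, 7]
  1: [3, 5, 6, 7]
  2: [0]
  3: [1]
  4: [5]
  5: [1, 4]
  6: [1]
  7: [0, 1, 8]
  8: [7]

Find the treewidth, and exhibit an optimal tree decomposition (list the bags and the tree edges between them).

Treewidth 1.
One optimal decomposition is:
Bags: B1 = {1, 7}  B2 = {0, 7}  B3 = {1, 5}  B4 = {1, 6}  B5 = {4, 5}  B6 = {0, 2}  B7 = {7, 8}  B8 = {1, 3}
Tree: B1–B2, B1–B3, B1–B4, B3–B5, B2–B6, B2–B7, B1–B8

The largest bag has 2 vertices, giving width 1; this decomposition certifies tw(G) ≤ 1. G has an edge, so its treewidth is at least 1. Therefore the treewidth is 1.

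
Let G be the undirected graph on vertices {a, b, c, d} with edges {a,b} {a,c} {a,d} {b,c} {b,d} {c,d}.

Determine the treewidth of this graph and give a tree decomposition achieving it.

A single bag containing all 4 vertices is trivially a valid decomposition of width 3. Conversely, {a, b, c, d} is a clique of size 4, and the vertices of any clique must share a bag in every tree decomposition; so some bag has ≥ 4 vertices and tw(G) ≥ 3. Combining the bounds, tw(G) = 3.

Treewidth 3.
One such decomposition:
Bags: B1 = {a, b, c, d}
Tree: (single bag)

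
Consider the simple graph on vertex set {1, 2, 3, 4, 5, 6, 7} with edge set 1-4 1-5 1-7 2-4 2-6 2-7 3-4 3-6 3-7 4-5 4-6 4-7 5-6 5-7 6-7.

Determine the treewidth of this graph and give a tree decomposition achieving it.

Treewidth 3.
One such decomposition:
Bags: B1 = {4, 5, 6, 7}  B2 = {2, 4, 6, 7}  B3 = {1, 4, 5, 7}  B4 = {3, 4, 6, 7}
Tree: B1–B2, B1–B3, B2–B4

The largest bag has 4 vertices, giving width 3; this decomposition certifies tw(G) ≤ 3. For the lower bound, the 4 vertices {1, 4, 5, 7} are pairwise adjacent, and any tree decomposition puts a clique entirely inside one bag — forcing width ≥ 3. Therefore the treewidth is 3.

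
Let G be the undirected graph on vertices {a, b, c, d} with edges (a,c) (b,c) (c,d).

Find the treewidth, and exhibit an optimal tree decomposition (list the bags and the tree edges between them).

Each bag holds 2 vertices, so the decomposition has width 1, which upper-bounds the treewidth. Any graph with an edge has treewidth ≥ 1, and G has the edge b–c. Therefore the treewidth is 1.

Treewidth 1.
Bags: B1 = {b, c}  B2 = {c, d}  B3 = {a, c}
Tree: B1–B2, B2–B3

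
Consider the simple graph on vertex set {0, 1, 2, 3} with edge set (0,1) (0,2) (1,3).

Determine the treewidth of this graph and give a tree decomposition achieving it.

Treewidth 1.
Bags: B1 = {0, 2}  B2 = {0, 1}  B3 = {1, 3}
Tree: B1–B2, B2–B3

Each bag holds 2 vertices, so the decomposition has width 1, which upper-bounds the treewidth. G has an edge, so its treewidth is at least 1. Combining the bounds, tw(G) = 1.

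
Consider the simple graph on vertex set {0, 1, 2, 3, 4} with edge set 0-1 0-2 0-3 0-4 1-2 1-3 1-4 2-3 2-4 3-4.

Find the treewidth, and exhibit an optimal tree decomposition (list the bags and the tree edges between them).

With just one bag of size 5, the width is 5 − 1 = 4, so tw(G) ≤ 4. Conversely, {0, 1, 2, 3, 4} is a clique of size 5, and the vertices of any clique must share a bag in every tree decomposition; so some bag has ≥ 5 vertices and tw(G) ≥ 4. Hence tw(G) = 4 exactly.

Treewidth 4.
One such decomposition:
Bags: B1 = {0, 1, 2, 3, 4}
Tree: (single bag)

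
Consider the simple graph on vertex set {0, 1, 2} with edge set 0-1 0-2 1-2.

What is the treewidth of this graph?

2

A width-2 tree decomposition is:
Bags: B1 = {0, 1, 2}
Tree: (single bag)
A single bag containing all 3 vertices is trivially a valid decomposition of width 2. For the lower bound, the 3 vertices {0, 1, 2} are pairwise adjacent, and any tree decomposition puts a clique entirely inside one bag — forcing width ≥ 2. Hence tw(G) = 2 exactly.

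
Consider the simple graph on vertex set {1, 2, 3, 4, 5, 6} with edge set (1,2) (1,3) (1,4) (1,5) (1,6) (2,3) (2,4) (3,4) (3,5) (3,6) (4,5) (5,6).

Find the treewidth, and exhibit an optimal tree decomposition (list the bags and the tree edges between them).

Each bag holds 4 vertices, so the decomposition has width 3, which upper-bounds the treewidth. On the other hand G contains the 4-clique {1, 2, 3, 4}. A clique must lie in a single bag of any decomposition, so no decomposition can have width below 3. Hence tw(G) = 3 exactly.

Treewidth 3.
Bags: B1 = {1, 2, 3, 4}  B2 = {1, 3, 4, 5}  B3 = {1, 3, 5, 6}
Tree: B1–B2, B2–B3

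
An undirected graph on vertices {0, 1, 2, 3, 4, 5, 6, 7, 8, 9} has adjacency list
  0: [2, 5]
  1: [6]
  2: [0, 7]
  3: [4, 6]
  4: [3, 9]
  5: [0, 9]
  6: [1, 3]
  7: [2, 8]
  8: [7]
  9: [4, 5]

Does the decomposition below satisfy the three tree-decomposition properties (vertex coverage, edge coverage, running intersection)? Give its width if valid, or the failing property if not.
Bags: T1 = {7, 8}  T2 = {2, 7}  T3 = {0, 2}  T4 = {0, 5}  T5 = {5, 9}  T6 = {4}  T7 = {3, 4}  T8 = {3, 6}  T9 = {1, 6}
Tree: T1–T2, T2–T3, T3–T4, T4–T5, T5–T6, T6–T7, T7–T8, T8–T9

A tree decomposition must satisfy three properties: every vertex lies in some bag; for every edge, both endpoints lie together in some bag; and for every vertex, the bags containing it form a connected subtree. Here edge (9,4) lies in no bag, so the decomposition is invalid.

No — edge (9,4) lies in no bag.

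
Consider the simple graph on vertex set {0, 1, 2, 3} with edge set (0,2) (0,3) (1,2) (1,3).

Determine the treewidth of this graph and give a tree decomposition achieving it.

Every bag has size at most 3, so the width is 3 − 1 = 2 and tw(G) ≤ 2. The edges 2–0–3–1–2 form a cycle, so G is not a tree and its treewidth is at least 2. Hence tw(G) = 2 exactly.

Treewidth 2.
One such decomposition:
Bags: B1 = {0, 2, 3}  B2 = {1, 2, 3}
Tree: B1–B2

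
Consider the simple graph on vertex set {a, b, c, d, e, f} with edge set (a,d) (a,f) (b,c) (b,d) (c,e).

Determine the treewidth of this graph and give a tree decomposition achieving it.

Treewidth 1.
One such decomposition:
Bags: B1 = {a, f}  B2 = {a, d}  B3 = {b, d}  B4 = {b, c}  B5 = {c, e}
Tree: B1–B2, B2–B3, B3–B4, B4–B5

Every bag has size at most 2, so the width is 2 − 1 = 1 and tw(G) ≤ 1. G has an edge, so its treewidth is at least 1. Therefore the treewidth is 1.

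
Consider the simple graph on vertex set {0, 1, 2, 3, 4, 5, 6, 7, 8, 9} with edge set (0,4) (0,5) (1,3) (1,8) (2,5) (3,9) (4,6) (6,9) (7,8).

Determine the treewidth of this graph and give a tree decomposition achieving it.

Every bag has size at most 2, so the width is 2 − 1 = 1 and tw(G) ≤ 1. Since G has at least one edge (e.g. 7–8), it is not an edgeless graph, so tw(G) ≥ 1. Combining the bounds, tw(G) = 1.

Treewidth 1.
One optimal decomposition is:
Bags: B1 = {7, 8}  B2 = {1, 8}  B3 = {1, 3}  B4 = {3, 9}  B5 = {6, 9}  B6 = {4, 6}  B7 = {0, 4}  B8 = {0, 5}  B9 = {2, 5}
Tree: B1–B2, B2–B3, B3–B4, B4–B5, B5–B6, B6–B7, B7–B8, B8–B9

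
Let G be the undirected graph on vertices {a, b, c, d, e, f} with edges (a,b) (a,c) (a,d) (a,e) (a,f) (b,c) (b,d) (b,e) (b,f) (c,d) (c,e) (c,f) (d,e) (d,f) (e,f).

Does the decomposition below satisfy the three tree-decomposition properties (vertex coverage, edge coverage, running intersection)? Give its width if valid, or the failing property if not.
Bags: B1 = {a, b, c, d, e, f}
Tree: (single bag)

Every vertex of G appears in some bag (union = {a, b, c, d, e, f}); every edge is covered by a bag; and for each vertex v the set of bags containing v is connected in the bag tree. The decomposition is therefore valid. The largest bag has 6 vertices, so the width is 5.

Yes; width 5.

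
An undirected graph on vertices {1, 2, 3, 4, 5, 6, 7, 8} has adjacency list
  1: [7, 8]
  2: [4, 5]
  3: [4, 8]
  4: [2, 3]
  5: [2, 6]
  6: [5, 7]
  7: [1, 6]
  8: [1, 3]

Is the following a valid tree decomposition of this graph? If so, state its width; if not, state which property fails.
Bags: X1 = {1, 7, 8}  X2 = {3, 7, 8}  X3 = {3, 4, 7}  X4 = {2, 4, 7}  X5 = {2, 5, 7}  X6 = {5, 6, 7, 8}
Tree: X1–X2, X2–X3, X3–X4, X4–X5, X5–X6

A tree decomposition must satisfy three properties: every vertex lies in some bag; for every edge, both endpoints lie together in some bag; and for every vertex, the bags containing it form a connected subtree. Here bags containing vertex 8 are not connected in the tree, so the decomposition is invalid.

No — bags containing vertex 8 are not connected in the tree.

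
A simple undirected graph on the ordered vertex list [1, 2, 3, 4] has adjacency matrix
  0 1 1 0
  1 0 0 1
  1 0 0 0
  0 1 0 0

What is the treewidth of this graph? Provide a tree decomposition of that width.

Treewidth 1.
One optimal decomposition is:
Bags: B1 = {1, 3}  B2 = {1, 2}  B3 = {2, 4}
Tree: B1–B2, B2–B3

The largest bag has 2 vertices, giving width 1; this decomposition certifies tw(G) ≤ 1. Any graph with an edge has treewidth ≥ 1, and G has the edge 3–1. Therefore the treewidth is 1.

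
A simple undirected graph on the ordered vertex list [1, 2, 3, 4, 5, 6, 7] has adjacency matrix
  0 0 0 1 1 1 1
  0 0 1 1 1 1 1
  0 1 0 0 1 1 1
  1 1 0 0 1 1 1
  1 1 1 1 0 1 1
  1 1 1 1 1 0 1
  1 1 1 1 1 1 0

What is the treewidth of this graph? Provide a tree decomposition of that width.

Treewidth 4.
Bags: B1 = {1, 4, 5, 6, 7}  B2 = {2, 4, 5, 6, 7}  B3 = {2, 3, 5, 6, 7}
Tree: B1–B2, B2–B3

Each bag holds 5 vertices, so the decomposition has width 4, which upper-bounds the treewidth. Conversely, {1, 4, 5, 6, 7} is a clique of size 5, and the vertices of any clique must share a bag in every tree decomposition; so some bag has ≥ 5 vertices and tw(G) ≥ 4. Therefore the treewidth is 4.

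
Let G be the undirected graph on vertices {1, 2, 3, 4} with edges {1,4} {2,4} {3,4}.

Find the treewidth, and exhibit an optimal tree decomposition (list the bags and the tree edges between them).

The largest bag has 2 vertices, giving width 1; this decomposition certifies tw(G) ≤ 1. Any graph with an edge has treewidth ≥ 1, and G has the edge 1–4. Therefore the treewidth is 1.

Treewidth 1.
Bags: B1 = {1, 4}  B2 = {3, 4}  B3 = {2, 4}
Tree: B1–B2, B2–B3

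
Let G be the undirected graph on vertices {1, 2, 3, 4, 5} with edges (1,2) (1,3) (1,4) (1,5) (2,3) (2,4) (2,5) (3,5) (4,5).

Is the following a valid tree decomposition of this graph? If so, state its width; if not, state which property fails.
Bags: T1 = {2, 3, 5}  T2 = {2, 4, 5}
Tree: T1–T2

A tree decomposition must satisfy three properties: every vertex lies in some bag; for every edge, both endpoints lie together in some bag; and for every vertex, the bags containing it form a connected subtree. Here vertex 1 appears in no bag, so the decomposition is invalid.

No — vertex 1 appears in no bag.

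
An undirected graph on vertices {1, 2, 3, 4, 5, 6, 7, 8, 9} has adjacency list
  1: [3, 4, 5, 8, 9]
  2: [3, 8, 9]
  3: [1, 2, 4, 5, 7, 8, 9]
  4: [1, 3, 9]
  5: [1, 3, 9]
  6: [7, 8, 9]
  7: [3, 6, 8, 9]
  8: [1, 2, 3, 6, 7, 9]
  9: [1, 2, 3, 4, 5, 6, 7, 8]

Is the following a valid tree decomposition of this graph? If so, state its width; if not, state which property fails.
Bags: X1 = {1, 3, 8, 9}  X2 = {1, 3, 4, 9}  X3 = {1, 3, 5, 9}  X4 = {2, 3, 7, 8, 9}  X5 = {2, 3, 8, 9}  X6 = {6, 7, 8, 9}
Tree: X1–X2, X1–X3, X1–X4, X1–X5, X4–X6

No — bags containing vertex 2 are not connected in the tree.

A tree decomposition must satisfy three properties: every vertex lies in some bag; for every edge, both endpoints lie together in some bag; and for every vertex, the bags containing it form a connected subtree. Here bags containing vertex 2 are not connected in the tree, so the decomposition is invalid.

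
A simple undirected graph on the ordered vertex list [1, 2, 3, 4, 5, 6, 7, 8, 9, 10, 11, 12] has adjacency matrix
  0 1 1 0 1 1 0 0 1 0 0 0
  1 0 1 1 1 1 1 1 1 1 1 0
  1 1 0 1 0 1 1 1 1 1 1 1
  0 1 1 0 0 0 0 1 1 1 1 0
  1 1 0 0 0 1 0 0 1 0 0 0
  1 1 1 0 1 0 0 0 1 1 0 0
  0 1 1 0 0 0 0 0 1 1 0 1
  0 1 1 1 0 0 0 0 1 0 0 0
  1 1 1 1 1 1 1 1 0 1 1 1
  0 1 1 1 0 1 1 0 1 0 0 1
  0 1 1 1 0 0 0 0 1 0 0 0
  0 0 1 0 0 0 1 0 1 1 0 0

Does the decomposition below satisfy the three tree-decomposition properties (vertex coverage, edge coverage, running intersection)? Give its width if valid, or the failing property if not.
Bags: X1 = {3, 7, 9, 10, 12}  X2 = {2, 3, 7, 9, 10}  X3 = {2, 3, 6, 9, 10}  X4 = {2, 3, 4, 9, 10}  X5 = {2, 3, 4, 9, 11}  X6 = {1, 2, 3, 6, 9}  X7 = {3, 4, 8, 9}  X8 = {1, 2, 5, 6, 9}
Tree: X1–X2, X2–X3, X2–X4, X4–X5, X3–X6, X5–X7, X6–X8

A tree decomposition must satisfy three properties: every vertex lies in some bag; for every edge, both endpoints lie together in some bag; and for every vertex, the bags containing it form a connected subtree. Here edge (2,8) lies in no bag, so the decomposition is invalid.

No — edge (2,8) lies in no bag.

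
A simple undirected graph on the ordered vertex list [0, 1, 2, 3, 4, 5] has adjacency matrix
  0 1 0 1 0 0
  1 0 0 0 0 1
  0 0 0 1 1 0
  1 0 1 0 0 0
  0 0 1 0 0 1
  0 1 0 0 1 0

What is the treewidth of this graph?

A width-2 tree decomposition is:
Bags: B1 = {0, 2, 3}  B2 = {0, 2, 4}  B3 = {0, 4, 5}  B4 = {0, 1, 5}
Tree: B1–B2, B2–B3, B3–B4
The largest bag has 3 vertices, giving width 2; this decomposition certifies tw(G) ≤ 2. For the lower bound, G contains the cycle 0–3–2–4–5–1–0, so G is not a forest; only forests have treewidth ≤ 1, hence tw(G) ≥ 2. Hence tw(G) = 2 exactly.

2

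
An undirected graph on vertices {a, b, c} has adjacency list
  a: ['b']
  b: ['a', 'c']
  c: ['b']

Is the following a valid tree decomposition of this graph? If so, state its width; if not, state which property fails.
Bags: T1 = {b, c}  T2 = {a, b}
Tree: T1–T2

Vertex coverage: the bags together contain {a, b, c}, the full vertex set. Edge coverage: each edge of G has both endpoints in at least one bag. Running intersection: for every vertex, the bags containing it form a connected subtree. All three properties hold, so this is a valid tree decomposition of width max|bag| − 1 = 1, and hence tw(G) ≤ 1.

Yes; width 1.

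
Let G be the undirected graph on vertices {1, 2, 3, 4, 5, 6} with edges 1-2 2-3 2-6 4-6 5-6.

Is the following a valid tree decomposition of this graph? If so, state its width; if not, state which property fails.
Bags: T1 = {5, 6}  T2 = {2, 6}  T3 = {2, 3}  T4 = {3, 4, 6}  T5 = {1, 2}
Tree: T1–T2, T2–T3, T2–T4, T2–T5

A tree decomposition must satisfy three properties: every vertex lies in some bag; for every edge, both endpoints lie together in some bag; and for every vertex, the bags containing it form a connected subtree. Here bags containing vertex 3 are not connected in the tree, so the decomposition is invalid.

No — bags containing vertex 3 are not connected in the tree.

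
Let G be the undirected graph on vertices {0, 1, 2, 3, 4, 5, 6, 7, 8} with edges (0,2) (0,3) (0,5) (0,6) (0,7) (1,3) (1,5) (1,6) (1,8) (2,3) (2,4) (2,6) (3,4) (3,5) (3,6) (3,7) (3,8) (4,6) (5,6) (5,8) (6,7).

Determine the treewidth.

A width-3 tree decomposition is:
Bags: B1 = {1, 3, 5, 6}  B2 = {0, 3, 5, 6}  B3 = {1, 3, 5, 8}  B4 = {0, 3, 6, 7}  B5 = {0, 2, 3, 6}  B6 = {2, 3, 4, 6}
Tree: B1–B2, B1–B3, B2–B4, B2–B5, B5–B6
Each bag holds 4 vertices, so the decomposition has width 3, which upper-bounds the treewidth. Conversely, {1, 3, 5, 8} is a clique of size 4, and the vertices of any clique must share a bag in every tree decomposition; so some bag has ≥ 4 vertices and tw(G) ≥ 3. The upper and lower bounds meet at 3, so that is the treewidth.

3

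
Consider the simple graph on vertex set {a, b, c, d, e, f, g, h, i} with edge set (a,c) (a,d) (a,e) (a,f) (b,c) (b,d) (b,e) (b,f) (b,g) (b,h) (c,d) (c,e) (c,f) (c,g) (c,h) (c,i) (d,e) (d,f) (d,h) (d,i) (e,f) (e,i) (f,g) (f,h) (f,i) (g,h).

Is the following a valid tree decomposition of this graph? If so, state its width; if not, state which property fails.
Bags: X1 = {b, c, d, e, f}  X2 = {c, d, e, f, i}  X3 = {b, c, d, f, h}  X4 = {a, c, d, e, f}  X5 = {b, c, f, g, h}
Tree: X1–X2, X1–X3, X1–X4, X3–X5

Yes; width 4.

Every vertex of G appears in some bag (union = {a, b, c, d, e, f, g, h, i}); every edge is covered by a bag; and for each vertex v the set of bags containing v is connected in the bag tree. The decomposition is therefore valid. The largest bag has 5 vertices, so the width is 4.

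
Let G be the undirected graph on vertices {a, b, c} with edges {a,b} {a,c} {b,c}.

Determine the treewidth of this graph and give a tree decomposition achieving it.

With just one bag of size 3, the width is 3 − 1 = 2, so tw(G) ≤ 2. For the lower bound, the 3 vertices {a, b, c} are pairwise adjacent, and any tree decomposition puts a clique entirely inside one bag — forcing width ≥ 2. The upper and lower bounds meet at 2, so that is the treewidth.

Treewidth 2.
One such decomposition:
Bags: B1 = {a, b, c}
Tree: (single bag)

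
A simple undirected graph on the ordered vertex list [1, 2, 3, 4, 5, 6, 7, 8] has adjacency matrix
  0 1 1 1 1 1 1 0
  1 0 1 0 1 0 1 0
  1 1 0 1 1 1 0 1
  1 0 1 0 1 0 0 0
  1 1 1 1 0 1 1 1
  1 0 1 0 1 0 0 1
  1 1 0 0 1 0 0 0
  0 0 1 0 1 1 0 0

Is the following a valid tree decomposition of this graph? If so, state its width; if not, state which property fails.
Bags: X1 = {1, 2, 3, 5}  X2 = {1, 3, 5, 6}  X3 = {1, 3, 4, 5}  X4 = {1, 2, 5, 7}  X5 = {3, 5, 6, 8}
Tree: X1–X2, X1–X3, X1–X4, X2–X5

Yes; width 3.

Vertex coverage: the bags together contain {1, 2, 3, 4, 5, 6, 7, 8}, the full vertex set. Edge coverage: each edge of G has both endpoints in at least one bag. Running intersection: for every vertex, the bags containing it form a connected subtree. All three properties hold, so this is a valid tree decomposition of width max|bag| − 1 = 3, and hence tw(G) ≤ 3.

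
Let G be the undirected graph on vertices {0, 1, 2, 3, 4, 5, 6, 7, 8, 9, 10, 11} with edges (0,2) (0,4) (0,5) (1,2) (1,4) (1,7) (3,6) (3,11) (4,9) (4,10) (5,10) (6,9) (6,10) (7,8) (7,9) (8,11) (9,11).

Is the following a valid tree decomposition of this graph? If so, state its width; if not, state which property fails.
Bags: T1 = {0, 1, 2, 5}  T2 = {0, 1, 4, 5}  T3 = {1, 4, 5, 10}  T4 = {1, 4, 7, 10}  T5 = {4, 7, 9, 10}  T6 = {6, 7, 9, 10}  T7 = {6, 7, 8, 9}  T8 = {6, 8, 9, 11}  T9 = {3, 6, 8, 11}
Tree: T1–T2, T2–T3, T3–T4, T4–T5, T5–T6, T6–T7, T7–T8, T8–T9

Vertex coverage: the bags together contain {0, 1, 2, 3, 4, 5, 6, 7, 8, 9, 10, 11}, the full vertex set. Edge coverage: each edge of G has both endpoints in at least one bag. Running intersection: for every vertex, the bags containing it form a connected subtree. All three properties hold, so this is a valid tree decomposition of width max|bag| − 1 = 3, and hence tw(G) ≤ 3.

Yes; width 3.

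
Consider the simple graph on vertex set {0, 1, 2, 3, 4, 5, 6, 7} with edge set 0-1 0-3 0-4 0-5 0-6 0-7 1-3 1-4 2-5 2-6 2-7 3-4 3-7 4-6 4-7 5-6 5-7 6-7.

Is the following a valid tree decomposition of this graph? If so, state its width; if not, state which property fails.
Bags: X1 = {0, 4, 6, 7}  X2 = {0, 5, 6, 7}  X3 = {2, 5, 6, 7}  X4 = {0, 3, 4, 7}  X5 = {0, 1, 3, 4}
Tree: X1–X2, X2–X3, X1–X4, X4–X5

Checking the three conditions: (i) the bags cover all of {0, 1, 2, 3, 4, 5, 6, 7}; (ii) for each edge, some bag contains both endpoints; (iii) the bags containing any fixed vertex form a subtree. All hold, so the decomposition is valid with width 4 − 1 = 3.

Yes; width 3.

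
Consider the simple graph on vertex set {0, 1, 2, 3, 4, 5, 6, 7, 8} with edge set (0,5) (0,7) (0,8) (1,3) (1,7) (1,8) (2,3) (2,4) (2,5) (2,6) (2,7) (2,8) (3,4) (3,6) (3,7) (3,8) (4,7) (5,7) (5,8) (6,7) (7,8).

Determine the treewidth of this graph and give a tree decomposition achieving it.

Each bag holds 4 vertices, so the decomposition has width 3, which upper-bounds the treewidth. For the lower bound, the 4 vertices {0, 5, 7, 8} are pairwise adjacent, and any tree decomposition puts a clique entirely inside one bag — forcing width ≥ 3. Hence tw(G) = 3 exactly.

Treewidth 3.
One such decomposition:
Bags: B1 = {2, 3, 4, 7}  B2 = {2, 3, 7, 8}  B3 = {2, 5, 7, 8}  B4 = {0, 5, 7, 8}  B5 = {1, 3, 7, 8}  B6 = {2, 3, 6, 7}
Tree: B1–B2, B2–B3, B3–B4, B2–B5, B2–B6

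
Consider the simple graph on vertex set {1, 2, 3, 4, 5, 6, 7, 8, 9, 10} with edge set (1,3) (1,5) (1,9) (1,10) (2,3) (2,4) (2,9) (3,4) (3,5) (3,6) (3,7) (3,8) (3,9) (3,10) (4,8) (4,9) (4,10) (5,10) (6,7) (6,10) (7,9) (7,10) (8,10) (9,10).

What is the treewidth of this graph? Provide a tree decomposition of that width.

Treewidth 3.
Bags: B1 = {1, 3, 9, 10}  B2 = {3, 7, 9, 10}  B3 = {3, 4, 9, 10}  B4 = {2, 3, 4, 9}  B5 = {3, 6, 7, 10}  B6 = {3, 4, 8, 10}  B7 = {1, 3, 5, 10}
Tree: B1–B2, B1–B3, B3–B4, B2–B5, B3–B6, B1–B7

Every bag has size at most 4, so the width is 4 − 1 = 3 and tw(G) ≤ 3. On the other hand G contains the 4-clique {2, 3, 4, 9}. A clique must lie in a single bag of any decomposition, so no decomposition can have width below 3. The upper and lower bounds meet at 3, so that is the treewidth.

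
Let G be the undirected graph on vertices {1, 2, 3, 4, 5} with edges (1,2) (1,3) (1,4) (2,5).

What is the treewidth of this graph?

1

A width-1 tree decomposition is:
Bags: B1 = {1, 2}  B2 = {2, 5}  B3 = {1, 3}  B4 = {1, 4}
Tree: B1–B2, B1–B3, B1–B4
Each bag holds 2 vertices, so the decomposition has width 1, which upper-bounds the treewidth. Any graph with an edge has treewidth ≥ 1, and G has the edge 2–1. Therefore the treewidth is 1.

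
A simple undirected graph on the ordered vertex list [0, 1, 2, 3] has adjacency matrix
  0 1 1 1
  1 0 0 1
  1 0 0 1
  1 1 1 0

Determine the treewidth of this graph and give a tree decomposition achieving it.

The largest bag has 3 vertices, giving width 2; this decomposition certifies tw(G) ≤ 2. For the lower bound, the 3 vertices {0, 1, 3} are pairwise adjacent, and any tree decomposition puts a clique entirely inside one bag — forcing width ≥ 2. The upper and lower bounds meet at 2, so that is the treewidth.

Treewidth 2.
Bags: B1 = {0, 1, 3}  B2 = {0, 2, 3}
Tree: B1–B2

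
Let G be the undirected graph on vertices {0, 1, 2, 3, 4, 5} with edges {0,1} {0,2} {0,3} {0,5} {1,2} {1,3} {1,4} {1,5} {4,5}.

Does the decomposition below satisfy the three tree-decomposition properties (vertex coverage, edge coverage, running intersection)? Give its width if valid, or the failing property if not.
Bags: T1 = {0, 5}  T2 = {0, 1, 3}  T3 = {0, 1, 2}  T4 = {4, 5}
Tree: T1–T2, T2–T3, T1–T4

No — edge (1,5) lies in no bag.

A tree decomposition must satisfy three properties: every vertex lies in some bag; for every edge, both endpoints lie together in some bag; and for every vertex, the bags containing it form a connected subtree. Here edge (1,5) lies in no bag, so the decomposition is invalid.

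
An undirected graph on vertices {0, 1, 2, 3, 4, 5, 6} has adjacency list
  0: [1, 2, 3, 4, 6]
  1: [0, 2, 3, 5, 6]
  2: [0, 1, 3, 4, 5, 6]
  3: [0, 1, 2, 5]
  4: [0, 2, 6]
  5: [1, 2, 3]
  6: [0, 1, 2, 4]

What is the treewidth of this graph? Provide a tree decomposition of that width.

Treewidth 3.
One such decomposition:
Bags: B1 = {0, 1, 2, 3}  B2 = {0, 1, 2, 6}  B3 = {1, 2, 3, 5}  B4 = {0, 2, 4, 6}
Tree: B1–B2, B1–B3, B2–B4

Each bag holds 4 vertices, so the decomposition has width 3, which upper-bounds the treewidth. Conversely, {0, 1, 2, 3} is a clique of size 4, and the vertices of any clique must share a bag in every tree decomposition; so some bag has ≥ 4 vertices and tw(G) ≥ 3. Combining the bounds, tw(G) = 3.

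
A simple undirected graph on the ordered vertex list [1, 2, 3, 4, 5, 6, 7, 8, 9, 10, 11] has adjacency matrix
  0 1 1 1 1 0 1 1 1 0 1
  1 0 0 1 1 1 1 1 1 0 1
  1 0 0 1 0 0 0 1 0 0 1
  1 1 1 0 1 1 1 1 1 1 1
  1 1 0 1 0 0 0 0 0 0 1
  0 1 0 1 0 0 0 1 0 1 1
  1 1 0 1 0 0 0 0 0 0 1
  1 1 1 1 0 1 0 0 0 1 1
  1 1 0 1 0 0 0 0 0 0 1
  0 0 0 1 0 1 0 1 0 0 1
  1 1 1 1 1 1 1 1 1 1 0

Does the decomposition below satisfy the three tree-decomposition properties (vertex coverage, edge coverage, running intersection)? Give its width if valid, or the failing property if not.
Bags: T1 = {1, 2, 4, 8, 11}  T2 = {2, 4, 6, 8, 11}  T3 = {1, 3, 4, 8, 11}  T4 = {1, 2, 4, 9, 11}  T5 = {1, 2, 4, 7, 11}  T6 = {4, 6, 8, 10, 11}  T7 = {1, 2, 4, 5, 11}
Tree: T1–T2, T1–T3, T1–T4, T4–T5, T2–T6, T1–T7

Yes; width 4.

Checking the three conditions: (i) the bags cover all of {1, 2, 3, 4, 5, 6, 7, 8, 9, 10, 11}; (ii) for each edge, some bag contains both endpoints; (iii) the bags containing any fixed vertex form a subtree. All hold, so the decomposition is valid with width 5 − 1 = 4.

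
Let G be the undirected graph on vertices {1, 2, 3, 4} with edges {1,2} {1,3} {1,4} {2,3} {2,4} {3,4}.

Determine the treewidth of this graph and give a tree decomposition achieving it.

With just one bag of size 4, the width is 4 − 1 = 3, so tw(G) ≤ 3. For the lower bound, the 4 vertices {1, 2, 3, 4} are pairwise adjacent, and any tree decomposition puts a clique entirely inside one bag — forcing width ≥ 3. Hence tw(G) = 3 exactly.

Treewidth 3.
Bags: B1 = {1, 2, 3, 4}
Tree: (single bag)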